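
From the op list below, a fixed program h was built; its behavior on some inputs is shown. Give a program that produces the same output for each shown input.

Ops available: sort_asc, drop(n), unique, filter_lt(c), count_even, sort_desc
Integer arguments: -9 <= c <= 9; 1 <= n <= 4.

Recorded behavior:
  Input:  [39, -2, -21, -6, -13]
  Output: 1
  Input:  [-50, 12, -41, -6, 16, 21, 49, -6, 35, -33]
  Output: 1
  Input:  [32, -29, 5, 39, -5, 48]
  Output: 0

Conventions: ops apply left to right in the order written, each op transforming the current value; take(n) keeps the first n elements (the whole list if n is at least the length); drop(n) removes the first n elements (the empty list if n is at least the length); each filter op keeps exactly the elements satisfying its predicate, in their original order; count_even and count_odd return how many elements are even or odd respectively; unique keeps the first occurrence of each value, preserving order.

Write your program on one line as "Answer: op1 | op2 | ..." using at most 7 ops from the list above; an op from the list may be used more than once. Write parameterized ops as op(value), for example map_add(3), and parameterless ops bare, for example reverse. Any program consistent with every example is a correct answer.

drop(2) | sort_asc | sort_desc | filter_lt(2) | unique | count_even

Check, running the answer program on each example:
  [39, -2, -21, -6, -13] -> [-21, -6, -13] -> [-21, -13, -6] -> [-6, -13, -21] -> [-6, -13, -21] -> [-6, -13, -21] -> 1
  [-50, 12, -41, -6, 16, 21, 49, -6, 35, -33] -> [-41, -6, 16, 21, 49, -6, 35, -33] -> [-41, -33, -6, -6, 16, 21, 35, 49] -> [49, 35, 21, 16, -6, -6, -33, -41] -> [-6, -6, -33, -41] -> [-6, -33, -41] -> 1
  [32, -29, 5, 39, -5, 48] -> [5, 39, -5, 48] -> [-5, 5, 39, 48] -> [48, 39, 5, -5] -> [-5] -> [-5] -> 0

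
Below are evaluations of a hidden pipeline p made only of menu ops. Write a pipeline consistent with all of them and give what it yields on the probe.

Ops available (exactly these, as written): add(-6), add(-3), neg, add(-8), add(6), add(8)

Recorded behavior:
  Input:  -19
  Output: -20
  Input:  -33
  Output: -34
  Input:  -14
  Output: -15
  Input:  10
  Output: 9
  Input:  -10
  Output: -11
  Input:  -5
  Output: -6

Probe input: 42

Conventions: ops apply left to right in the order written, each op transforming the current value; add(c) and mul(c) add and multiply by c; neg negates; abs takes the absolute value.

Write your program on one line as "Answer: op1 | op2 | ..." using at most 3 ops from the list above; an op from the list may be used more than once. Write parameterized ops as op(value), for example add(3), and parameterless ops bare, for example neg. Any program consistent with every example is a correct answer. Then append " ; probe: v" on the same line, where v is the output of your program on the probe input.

add(8) | add(-6) | add(-3) ; probe: 41

Check, running the answer program on each example:
  -19 -> -11 -> -17 -> -20
  -33 -> -25 -> -31 -> -34
  -14 -> -6 -> -12 -> -15
  10 -> 18 -> 12 -> 9
  -10 -> -2 -> -8 -> -11
  -5 -> 3 -> -3 -> -6
  probe: 42 -> 50 -> 44 -> 41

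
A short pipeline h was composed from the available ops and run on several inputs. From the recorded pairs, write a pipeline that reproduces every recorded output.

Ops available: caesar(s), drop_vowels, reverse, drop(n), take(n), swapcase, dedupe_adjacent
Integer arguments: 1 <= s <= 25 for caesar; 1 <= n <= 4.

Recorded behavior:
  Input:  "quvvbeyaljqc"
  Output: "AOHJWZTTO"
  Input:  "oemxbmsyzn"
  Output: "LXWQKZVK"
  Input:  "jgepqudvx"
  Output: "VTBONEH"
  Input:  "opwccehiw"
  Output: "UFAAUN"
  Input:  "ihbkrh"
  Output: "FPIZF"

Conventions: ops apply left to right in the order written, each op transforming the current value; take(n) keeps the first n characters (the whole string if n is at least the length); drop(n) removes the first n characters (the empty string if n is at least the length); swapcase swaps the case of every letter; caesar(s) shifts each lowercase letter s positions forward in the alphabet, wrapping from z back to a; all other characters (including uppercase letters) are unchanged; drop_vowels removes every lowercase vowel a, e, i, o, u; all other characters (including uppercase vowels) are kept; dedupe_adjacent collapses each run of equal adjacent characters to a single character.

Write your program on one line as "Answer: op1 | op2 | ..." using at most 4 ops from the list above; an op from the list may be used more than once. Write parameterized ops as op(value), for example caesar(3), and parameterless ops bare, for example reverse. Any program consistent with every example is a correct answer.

drop_vowels | caesar(24) | reverse | swapcase

Check, running the answer program on each example:
  "quvvbeyaljqc" -> "qvvbyljqc" -> "ottzwjhoa" -> "aohjwztto" -> "AOHJWZTTO"
  "oemxbmsyzn" -> "mxbmsyzn" -> "kvzkqwxl" -> "lxwqkzvk" -> "LXWQKZVK"
  "jgepqudvx" -> "jgpqdvx" -> "henobtv" -> "vtboneh" -> "VTBONEH"
  "opwccehiw" -> "pwcchw" -> "nuaafu" -> "ufaaun" -> "UFAAUN"
  "ihbkrh" -> "hbkrh" -> "fzipf" -> "fpizf" -> "FPIZF"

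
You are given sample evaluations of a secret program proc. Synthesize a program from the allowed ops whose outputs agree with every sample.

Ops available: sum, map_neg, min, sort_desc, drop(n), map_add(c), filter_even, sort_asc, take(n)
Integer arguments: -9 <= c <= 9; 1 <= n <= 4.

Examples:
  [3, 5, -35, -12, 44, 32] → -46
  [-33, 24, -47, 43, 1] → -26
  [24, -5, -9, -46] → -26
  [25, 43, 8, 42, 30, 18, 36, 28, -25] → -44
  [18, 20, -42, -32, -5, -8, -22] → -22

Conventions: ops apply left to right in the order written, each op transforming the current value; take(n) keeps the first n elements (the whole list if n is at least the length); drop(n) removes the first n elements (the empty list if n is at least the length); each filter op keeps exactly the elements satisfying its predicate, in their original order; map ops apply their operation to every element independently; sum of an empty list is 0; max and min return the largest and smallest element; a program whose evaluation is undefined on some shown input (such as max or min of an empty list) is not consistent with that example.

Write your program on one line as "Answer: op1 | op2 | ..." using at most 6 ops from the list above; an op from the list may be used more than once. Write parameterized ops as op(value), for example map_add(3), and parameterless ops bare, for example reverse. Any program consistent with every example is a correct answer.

map_add(-5) | map_neg | map_add(-7) | filter_even | min

Check, running the answer program on each example:
  [3, 5, -35, -12, 44, 32] -> [-2, 0, -40, -17, 39, 27] -> [2, 0, 40, 17, -39, -27] -> [-5, -7, 33, 10, -46, -34] -> [10, -46, -34] -> -46
  [-33, 24, -47, 43, 1] -> [-38, 19, -52, 38, -4] -> [38, -19, 52, -38, 4] -> [31, -26, 45, -45, -3] -> [-26] -> -26
  [24, -5, -9, -46] -> [19, -10, -14, -51] -> [-19, 10, 14, 51] -> [-26, 3, 7, 44] -> [-26, 44] -> -26
  [25, 43, 8, 42, 30, 18, 36, 28, -25] -> [20, 38, 3, 37, 25, 13, 31, 23, -30] -> [-20, -38, -3, -37, -25, -13, -31, -23, 30] -> [-27, -45, -10, -44, -32, -20, -38, -30, 23] -> [-10, -44, -32, -20, -38, -30] -> -44
  [18, 20, -42, -32, -5, -8, -22] -> [13, 15, -47, -37, -10, -13, -27] -> [-13, -15, 47, 37, 10, 13, 27] -> [-20, -22, 40, 30, 3, 6, 20] -> [-20, -22, 40, 30, 6, 20] -> -22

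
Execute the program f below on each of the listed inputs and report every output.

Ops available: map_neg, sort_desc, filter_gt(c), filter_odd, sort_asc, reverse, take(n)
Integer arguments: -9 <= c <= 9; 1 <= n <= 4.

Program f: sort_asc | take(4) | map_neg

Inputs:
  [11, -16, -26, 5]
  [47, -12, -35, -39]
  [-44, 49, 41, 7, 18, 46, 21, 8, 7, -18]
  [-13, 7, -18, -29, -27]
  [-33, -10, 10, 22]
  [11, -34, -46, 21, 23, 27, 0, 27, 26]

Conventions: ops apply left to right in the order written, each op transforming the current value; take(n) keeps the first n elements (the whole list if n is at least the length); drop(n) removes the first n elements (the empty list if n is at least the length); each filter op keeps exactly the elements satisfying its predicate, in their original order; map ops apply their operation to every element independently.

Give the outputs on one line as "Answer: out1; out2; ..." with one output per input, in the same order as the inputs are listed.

[26, 16, -5, -11]; [39, 35, 12, -47]; [44, 18, -7, -7]; [29, 27, 18, 13]; [33, 10, -10, -22]; [46, 34, 0, -11]

Execution, op by op:
  [11, -16, -26, 5] -> [-26, -16, 5, 11] -> [-26, -16, 5, 11] -> [26, 16, -5, -11]
  [47, -12, -35, -39] -> [-39, -35, -12, 47] -> [-39, -35, -12, 47] -> [39, 35, 12, -47]
  [-44, 49, 41, 7, 18, 46, 21, 8, 7, -18] -> [-44, -18, 7, 7, 8, 18, 21, 41, 46, 49] -> [-44, -18, 7, 7] -> [44, 18, -7, -7]
  [-13, 7, -18, -29, -27] -> [-29, -27, -18, -13, 7] -> [-29, -27, -18, -13] -> [29, 27, 18, 13]
  [-33, -10, 10, 22] -> [-33, -10, 10, 22] -> [-33, -10, 10, 22] -> [33, 10, -10, -22]
  [11, -34, -46, 21, 23, 27, 0, 27, 26] -> [-46, -34, 0, 11, 21, 23, 26, 27, 27] -> [-46, -34, 0, 11] -> [46, 34, 0, -11]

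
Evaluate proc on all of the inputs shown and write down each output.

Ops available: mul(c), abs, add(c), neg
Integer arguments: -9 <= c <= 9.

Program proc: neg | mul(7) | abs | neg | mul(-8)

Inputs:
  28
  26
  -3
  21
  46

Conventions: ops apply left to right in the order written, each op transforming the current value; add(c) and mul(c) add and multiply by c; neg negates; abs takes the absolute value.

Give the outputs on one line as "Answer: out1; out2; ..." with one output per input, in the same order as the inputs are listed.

1568; 1456; 168; 1176; 2576

Execution, op by op:
  28 -> -28 -> -196 -> 196 -> -196 -> 1568
  26 -> -26 -> -182 -> 182 -> -182 -> 1456
  -3 -> 3 -> 21 -> 21 -> -21 -> 168
  21 -> -21 -> -147 -> 147 -> -147 -> 1176
  46 -> -46 -> -322 -> 322 -> -322 -> 2576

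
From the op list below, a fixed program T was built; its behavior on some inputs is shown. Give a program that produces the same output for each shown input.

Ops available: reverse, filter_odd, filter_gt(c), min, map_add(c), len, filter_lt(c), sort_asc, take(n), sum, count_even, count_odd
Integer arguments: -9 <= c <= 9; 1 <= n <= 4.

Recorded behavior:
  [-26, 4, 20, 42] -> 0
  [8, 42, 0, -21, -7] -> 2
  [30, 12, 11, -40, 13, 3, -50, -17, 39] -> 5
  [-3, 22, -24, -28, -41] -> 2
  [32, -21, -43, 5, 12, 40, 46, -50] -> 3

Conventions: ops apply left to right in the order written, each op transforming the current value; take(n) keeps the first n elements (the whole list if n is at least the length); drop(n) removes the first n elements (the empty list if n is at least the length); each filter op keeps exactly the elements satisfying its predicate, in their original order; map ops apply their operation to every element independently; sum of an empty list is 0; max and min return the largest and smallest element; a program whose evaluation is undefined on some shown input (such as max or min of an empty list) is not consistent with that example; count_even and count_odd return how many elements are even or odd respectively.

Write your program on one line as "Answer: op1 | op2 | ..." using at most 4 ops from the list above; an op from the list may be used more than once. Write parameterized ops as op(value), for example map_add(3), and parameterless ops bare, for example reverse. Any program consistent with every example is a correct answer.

sort_asc | filter_odd | len

Check, running the answer program on each example:
  [-26, 4, 20, 42] -> [-26, 4, 20, 42] -> [] -> 0
  [8, 42, 0, -21, -7] -> [-21, -7, 0, 8, 42] -> [-21, -7] -> 2
  [30, 12, 11, -40, 13, 3, -50, -17, 39] -> [-50, -40, -17, 3, 11, 12, 13, 30, 39] -> [-17, 3, 11, 13, 39] -> 5
  [-3, 22, -24, -28, -41] -> [-41, -28, -24, -3, 22] -> [-41, -3] -> 2
  [32, -21, -43, 5, 12, 40, 46, -50] -> [-50, -43, -21, 5, 12, 32, 40, 46] -> [-43, -21, 5] -> 3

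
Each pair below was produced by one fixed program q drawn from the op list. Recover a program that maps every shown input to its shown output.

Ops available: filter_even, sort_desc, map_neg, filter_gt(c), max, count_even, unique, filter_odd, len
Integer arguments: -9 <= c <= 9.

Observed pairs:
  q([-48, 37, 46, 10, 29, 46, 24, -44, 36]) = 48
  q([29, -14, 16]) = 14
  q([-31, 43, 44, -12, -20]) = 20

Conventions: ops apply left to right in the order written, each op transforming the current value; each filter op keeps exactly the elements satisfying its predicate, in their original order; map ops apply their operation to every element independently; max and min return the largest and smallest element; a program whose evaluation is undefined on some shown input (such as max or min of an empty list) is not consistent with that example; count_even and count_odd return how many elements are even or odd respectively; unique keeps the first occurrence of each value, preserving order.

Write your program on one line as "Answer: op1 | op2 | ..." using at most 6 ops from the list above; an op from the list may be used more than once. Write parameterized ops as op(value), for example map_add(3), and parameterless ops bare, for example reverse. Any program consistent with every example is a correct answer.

unique | sort_desc | filter_even | map_neg | max

Check, running the answer program on each example:
  [-48, 37, 46, 10, 29, 46, 24, -44, 36] -> [-48, 37, 46, 10, 29, 24, -44, 36] -> [46, 37, 36, 29, 24, 10, -44, -48] -> [46, 36, 24, 10, -44, -48] -> [-46, -36, -24, -10, 44, 48] -> 48
  [29, -14, 16] -> [29, -14, 16] -> [29, 16, -14] -> [16, -14] -> [-16, 14] -> 14
  [-31, 43, 44, -12, -20] -> [-31, 43, 44, -12, -20] -> [44, 43, -12, -20, -31] -> [44, -12, -20] -> [-44, 12, 20] -> 20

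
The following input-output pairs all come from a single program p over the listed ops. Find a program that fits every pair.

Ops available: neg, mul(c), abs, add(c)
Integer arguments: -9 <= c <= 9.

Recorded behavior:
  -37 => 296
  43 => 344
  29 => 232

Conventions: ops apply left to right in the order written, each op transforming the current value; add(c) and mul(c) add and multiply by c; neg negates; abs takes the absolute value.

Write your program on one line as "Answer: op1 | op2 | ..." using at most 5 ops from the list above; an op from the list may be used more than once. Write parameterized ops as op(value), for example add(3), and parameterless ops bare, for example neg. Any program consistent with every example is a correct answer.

abs | neg | mul(8) | abs

Check, running the answer program on each example:
  -37 -> 37 -> -37 -> -296 -> 296
  43 -> 43 -> -43 -> -344 -> 344
  29 -> 29 -> -29 -> -232 -> 232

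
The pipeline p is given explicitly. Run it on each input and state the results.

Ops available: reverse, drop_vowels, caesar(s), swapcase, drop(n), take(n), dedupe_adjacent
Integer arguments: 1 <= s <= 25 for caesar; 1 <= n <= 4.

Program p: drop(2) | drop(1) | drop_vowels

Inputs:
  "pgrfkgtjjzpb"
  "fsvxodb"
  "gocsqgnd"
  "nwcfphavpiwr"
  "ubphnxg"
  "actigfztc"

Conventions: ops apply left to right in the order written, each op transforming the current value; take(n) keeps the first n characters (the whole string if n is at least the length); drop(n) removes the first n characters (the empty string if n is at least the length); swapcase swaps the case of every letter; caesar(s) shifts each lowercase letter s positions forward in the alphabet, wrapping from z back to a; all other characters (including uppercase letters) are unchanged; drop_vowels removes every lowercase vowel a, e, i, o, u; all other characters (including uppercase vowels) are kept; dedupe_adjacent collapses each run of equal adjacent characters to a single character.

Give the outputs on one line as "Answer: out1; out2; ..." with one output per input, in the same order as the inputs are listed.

"fkgtjjzpb"; "xdb"; "sqgnd"; "fphvpwr"; "hnxg"; "gfztc"

Execution, op by op:
  "pgrfkgtjjzpb" -> "rfkgtjjzpb" -> "fkgtjjzpb" -> "fkgtjjzpb"
  "fsvxodb" -> "vxodb" -> "xodb" -> "xdb"
  "gocsqgnd" -> "csqgnd" -> "sqgnd" -> "sqgnd"
  "nwcfphavpiwr" -> "cfphavpiwr" -> "fphavpiwr" -> "fphvpwr"
  "ubphnxg" -> "phnxg" -> "hnxg" -> "hnxg"
  "actigfztc" -> "tigfztc" -> "igfztc" -> "gfztc"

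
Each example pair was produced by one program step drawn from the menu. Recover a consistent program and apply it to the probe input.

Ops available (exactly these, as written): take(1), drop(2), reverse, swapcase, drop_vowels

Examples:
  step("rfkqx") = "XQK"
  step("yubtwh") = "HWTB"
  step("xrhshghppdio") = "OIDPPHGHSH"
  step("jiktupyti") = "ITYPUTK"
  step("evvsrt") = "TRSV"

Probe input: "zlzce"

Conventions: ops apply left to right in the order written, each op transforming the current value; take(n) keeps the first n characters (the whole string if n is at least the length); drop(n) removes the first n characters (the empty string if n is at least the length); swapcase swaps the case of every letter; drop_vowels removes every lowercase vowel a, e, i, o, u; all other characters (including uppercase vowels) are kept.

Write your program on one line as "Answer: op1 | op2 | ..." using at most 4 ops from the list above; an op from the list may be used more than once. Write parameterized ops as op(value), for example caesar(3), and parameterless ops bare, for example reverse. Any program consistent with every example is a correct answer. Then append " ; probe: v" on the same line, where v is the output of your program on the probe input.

drop(2) | reverse | swapcase ; probe: "ECZ"

Check, running the answer program on each example:
  "rfkqx" -> "kqx" -> "xqk" -> "XQK"
  "yubtwh" -> "btwh" -> "hwtb" -> "HWTB"
  "xrhshghppdio" -> "hshghppdio" -> "oidpphghsh" -> "OIDPPHGHSH"
  "jiktupyti" -> "ktupyti" -> "ityputk" -> "ITYPUTK"
  "evvsrt" -> "vsrt" -> "trsv" -> "TRSV"
  probe: "zlzce" -> "zce" -> "ecz" -> "ECZ"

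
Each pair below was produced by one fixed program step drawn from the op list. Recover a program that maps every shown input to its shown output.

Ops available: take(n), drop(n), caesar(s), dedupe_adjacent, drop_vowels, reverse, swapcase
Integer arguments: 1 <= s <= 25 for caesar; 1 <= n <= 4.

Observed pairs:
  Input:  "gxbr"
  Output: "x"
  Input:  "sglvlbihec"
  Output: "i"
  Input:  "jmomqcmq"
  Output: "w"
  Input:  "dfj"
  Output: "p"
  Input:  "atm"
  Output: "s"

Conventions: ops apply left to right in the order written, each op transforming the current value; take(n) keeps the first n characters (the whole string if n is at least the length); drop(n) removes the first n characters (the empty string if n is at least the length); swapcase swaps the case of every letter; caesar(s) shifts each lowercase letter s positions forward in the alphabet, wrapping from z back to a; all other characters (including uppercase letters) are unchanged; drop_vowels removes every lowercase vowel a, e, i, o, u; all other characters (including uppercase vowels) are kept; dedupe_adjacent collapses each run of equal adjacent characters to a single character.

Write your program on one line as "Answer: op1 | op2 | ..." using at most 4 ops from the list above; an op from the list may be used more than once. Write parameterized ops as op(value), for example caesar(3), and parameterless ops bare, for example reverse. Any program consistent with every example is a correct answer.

reverse | caesar(8) | caesar(24) | take(1)

Check, running the answer program on each example:
  "gxbr" -> "rbxg" -> "zjfo" -> "xhdm" -> "x"
  "sglvlbihec" -> "cehiblvlgs" -> "kmpqjtdtoa" -> "iknohrbrmy" -> "i"
  "jmomqcmq" -> "qmcqmomj" -> "yukyuwur" -> "wsiwsusp" -> "w"
  "dfj" -> "jfd" -> "rnl" -> "plj" -> "p"
  "atm" -> "mta" -> "ubi" -> "szg" -> "s"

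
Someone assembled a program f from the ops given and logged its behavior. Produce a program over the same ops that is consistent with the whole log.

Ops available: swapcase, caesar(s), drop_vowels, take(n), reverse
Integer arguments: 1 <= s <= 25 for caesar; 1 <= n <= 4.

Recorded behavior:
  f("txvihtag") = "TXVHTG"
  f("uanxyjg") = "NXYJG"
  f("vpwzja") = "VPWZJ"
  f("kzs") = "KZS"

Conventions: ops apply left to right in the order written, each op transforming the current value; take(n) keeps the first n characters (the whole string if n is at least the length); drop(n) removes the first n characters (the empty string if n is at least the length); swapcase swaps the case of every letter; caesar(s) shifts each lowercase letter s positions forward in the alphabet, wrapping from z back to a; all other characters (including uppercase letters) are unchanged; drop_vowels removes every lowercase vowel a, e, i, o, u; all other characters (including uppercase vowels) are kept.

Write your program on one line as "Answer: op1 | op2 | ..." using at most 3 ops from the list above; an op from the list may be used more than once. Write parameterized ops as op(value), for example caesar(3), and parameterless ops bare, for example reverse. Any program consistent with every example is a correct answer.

drop_vowels | swapcase

Check, running the answer program on each example:
  "txvihtag" -> "txvhtg" -> "TXVHTG"
  "uanxyjg" -> "nxyjg" -> "NXYJG"
  "vpwzja" -> "vpwzj" -> "VPWZJ"
  "kzs" -> "kzs" -> "KZS"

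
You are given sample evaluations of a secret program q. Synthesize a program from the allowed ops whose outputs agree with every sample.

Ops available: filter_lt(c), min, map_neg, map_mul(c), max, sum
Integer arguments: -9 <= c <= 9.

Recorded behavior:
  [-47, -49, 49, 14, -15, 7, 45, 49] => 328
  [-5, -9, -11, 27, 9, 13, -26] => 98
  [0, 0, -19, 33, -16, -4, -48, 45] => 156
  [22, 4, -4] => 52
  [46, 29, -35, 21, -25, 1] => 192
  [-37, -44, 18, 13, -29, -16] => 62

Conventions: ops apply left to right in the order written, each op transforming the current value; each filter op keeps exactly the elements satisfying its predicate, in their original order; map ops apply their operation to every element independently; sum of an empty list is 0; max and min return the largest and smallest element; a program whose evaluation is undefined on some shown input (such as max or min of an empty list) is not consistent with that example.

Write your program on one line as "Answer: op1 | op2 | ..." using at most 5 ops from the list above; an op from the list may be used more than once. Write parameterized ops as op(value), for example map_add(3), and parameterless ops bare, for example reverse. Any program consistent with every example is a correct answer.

map_mul(-2) | filter_lt(-5) | map_neg | sum

Check, running the answer program on each example:
  [-47, -49, 49, 14, -15, 7, 45, 49] -> [94, 98, -98, -28, 30, -14, -90, -98] -> [-98, -28, -14, -90, -98] -> [98, 28, 14, 90, 98] -> 328
  [-5, -9, -11, 27, 9, 13, -26] -> [10, 18, 22, -54, -18, -26, 52] -> [-54, -18, -26] -> [54, 18, 26] -> 98
  [0, 0, -19, 33, -16, -4, -48, 45] -> [0, 0, 38, -66, 32, 8, 96, -90] -> [-66, -90] -> [66, 90] -> 156
  [22, 4, -4] -> [-44, -8, 8] -> [-44, -8] -> [44, 8] -> 52
  [46, 29, -35, 21, -25, 1] -> [-92, -58, 70, -42, 50, -2] -> [-92, -58, -42] -> [92, 58, 42] -> 192
  [-37, -44, 18, 13, -29, -16] -> [74, 88, -36, -26, 58, 32] -> [-36, -26] -> [36, 26] -> 62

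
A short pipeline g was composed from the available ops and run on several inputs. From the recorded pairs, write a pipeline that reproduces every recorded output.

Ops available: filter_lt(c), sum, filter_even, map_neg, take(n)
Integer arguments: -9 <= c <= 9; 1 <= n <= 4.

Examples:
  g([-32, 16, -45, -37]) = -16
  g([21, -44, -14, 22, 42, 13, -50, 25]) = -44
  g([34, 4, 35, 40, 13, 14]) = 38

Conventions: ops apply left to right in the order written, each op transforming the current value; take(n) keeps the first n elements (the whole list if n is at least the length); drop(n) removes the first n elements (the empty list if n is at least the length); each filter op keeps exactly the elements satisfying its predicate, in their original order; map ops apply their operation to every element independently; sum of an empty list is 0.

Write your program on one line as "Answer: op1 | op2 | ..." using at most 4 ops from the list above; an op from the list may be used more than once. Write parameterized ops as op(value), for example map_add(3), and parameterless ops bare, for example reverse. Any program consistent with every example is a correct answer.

take(2) | filter_even | sum

Check, running the answer program on each example:
  [-32, 16, -45, -37] -> [-32, 16] -> [-32, 16] -> -16
  [21, -44, -14, 22, 42, 13, -50, 25] -> [21, -44] -> [-44] -> -44
  [34, 4, 35, 40, 13, 14] -> [34, 4] -> [34, 4] -> 38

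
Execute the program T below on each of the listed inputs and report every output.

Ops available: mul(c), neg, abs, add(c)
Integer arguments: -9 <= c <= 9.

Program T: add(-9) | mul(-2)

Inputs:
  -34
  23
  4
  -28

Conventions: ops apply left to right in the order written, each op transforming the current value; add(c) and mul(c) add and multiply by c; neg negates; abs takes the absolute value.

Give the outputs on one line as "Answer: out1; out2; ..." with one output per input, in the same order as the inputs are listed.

Execution, op by op:
  -34 -> -43 -> 86
  23 -> 14 -> -28
  4 -> -5 -> 10
  -28 -> -37 -> 74

86; -28; 10; 74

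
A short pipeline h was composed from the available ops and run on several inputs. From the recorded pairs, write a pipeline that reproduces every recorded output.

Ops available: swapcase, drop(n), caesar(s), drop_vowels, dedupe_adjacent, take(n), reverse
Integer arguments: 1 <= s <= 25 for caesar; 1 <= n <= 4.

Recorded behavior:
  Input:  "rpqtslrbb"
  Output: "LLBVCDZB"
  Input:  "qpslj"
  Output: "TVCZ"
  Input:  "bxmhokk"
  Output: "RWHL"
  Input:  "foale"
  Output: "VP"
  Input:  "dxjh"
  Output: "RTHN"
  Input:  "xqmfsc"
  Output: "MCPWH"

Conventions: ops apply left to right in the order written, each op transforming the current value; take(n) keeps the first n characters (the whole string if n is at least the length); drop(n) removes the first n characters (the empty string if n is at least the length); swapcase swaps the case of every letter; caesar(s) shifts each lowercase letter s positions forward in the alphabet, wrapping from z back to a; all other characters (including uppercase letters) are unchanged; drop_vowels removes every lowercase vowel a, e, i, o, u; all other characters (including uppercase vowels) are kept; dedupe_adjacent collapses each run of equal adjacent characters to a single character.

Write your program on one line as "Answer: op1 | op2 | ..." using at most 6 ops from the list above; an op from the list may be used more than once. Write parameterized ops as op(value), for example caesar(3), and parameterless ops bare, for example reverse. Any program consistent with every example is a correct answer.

drop_vowels | caesar(10) | reverse | drop_vowels | swapcase

Check, running the answer program on each example:
  "rpqtslrbb" -> "rpqtslrbb" -> "bzadcvbll" -> "llbvcdazb" -> "llbvcdzb" -> "LLBVCDZB"
  "qpslj" -> "qpslj" -> "azcvt" -> "tvcza" -> "tvcz" -> "TVCZ"
  "bxmhokk" -> "bxmhkk" -> "lhwruu" -> "uurwhl" -> "rwhl" -> "RWHL"
  "foale" -> "fl" -> "pv" -> "vp" -> "vp" -> "VP"
  "dxjh" -> "dxjh" -> "nhtr" -> "rthn" -> "rthn" -> "RTHN"
  "xqmfsc" -> "xqmfsc" -> "hawpcm" -> "mcpwah" -> "mcpwh" -> "MCPWH"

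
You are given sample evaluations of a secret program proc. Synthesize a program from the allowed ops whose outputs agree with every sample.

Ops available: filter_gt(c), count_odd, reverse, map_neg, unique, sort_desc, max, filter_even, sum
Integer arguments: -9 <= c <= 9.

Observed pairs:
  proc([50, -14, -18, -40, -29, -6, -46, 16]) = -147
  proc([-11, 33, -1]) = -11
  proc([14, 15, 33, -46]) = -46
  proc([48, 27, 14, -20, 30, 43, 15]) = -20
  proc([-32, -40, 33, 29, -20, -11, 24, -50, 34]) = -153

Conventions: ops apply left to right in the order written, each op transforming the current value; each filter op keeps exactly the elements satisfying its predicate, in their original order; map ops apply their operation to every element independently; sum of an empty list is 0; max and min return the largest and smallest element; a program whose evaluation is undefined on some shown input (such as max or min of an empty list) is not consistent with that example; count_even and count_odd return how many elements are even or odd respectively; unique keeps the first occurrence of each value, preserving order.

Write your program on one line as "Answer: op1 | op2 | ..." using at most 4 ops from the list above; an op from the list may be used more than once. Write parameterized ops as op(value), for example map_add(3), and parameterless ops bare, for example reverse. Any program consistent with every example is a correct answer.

map_neg | filter_gt(7) | map_neg | sum

Check, running the answer program on each example:
  [50, -14, -18, -40, -29, -6, -46, 16] -> [-50, 14, 18, 40, 29, 6, 46, -16] -> [14, 18, 40, 29, 46] -> [-14, -18, -40, -29, -46] -> -147
  [-11, 33, -1] -> [11, -33, 1] -> [11] -> [-11] -> -11
  [14, 15, 33, -46] -> [-14, -15, -33, 46] -> [46] -> [-46] -> -46
  [48, 27, 14, -20, 30, 43, 15] -> [-48, -27, -14, 20, -30, -43, -15] -> [20] -> [-20] -> -20
  [-32, -40, 33, 29, -20, -11, 24, -50, 34] -> [32, 40, -33, -29, 20, 11, -24, 50, -34] -> [32, 40, 20, 11, 50] -> [-32, -40, -20, -11, -50] -> -153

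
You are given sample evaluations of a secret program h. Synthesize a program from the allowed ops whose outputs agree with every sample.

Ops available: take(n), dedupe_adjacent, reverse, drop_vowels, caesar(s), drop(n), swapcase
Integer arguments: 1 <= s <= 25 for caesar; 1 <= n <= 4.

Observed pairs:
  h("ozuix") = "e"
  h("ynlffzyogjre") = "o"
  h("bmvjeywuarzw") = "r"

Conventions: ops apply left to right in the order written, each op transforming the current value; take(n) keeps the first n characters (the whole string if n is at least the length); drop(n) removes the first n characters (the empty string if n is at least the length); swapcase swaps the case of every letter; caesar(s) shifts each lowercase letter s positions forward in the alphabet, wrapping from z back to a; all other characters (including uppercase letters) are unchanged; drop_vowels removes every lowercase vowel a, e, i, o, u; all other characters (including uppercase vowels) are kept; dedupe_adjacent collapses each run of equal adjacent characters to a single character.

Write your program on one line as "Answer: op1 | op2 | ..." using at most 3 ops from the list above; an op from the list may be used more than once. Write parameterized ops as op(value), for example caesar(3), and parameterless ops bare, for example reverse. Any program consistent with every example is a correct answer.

caesar(13) | take(1) | caesar(3)

Check, running the answer program on each example:
  "ozuix" -> "bmhvk" -> "b" -> "e"
  "ynlffzyogjre" -> "layssmlbtwer" -> "l" -> "o"
  "bmvjeywuarzw" -> "oziwrljhnemj" -> "o" -> "r"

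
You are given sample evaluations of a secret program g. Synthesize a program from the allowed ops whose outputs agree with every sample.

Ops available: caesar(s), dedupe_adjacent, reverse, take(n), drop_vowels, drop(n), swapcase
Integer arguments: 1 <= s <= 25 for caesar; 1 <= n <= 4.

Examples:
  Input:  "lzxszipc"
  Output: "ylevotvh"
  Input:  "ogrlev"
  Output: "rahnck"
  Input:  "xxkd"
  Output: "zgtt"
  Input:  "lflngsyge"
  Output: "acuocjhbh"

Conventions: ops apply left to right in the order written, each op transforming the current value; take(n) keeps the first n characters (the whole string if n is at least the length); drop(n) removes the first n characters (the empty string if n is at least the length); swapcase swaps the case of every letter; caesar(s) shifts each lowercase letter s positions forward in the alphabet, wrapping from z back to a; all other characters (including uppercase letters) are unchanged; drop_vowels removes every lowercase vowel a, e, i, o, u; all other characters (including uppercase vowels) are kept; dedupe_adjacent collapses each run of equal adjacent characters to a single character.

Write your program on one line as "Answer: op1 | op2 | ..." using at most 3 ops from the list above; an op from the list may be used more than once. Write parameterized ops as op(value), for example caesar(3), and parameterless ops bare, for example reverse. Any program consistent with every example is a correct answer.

caesar(22) | reverse

Check, running the answer program on each example:
  "lzxszipc" -> "hvtovely" -> "ylevotvh"
  "ogrlev" -> "kcnhar" -> "rahnck"
  "xxkd" -> "ttgz" -> "zgtt"
  "lflngsyge" -> "hbhjcouca" -> "acuocjhbh"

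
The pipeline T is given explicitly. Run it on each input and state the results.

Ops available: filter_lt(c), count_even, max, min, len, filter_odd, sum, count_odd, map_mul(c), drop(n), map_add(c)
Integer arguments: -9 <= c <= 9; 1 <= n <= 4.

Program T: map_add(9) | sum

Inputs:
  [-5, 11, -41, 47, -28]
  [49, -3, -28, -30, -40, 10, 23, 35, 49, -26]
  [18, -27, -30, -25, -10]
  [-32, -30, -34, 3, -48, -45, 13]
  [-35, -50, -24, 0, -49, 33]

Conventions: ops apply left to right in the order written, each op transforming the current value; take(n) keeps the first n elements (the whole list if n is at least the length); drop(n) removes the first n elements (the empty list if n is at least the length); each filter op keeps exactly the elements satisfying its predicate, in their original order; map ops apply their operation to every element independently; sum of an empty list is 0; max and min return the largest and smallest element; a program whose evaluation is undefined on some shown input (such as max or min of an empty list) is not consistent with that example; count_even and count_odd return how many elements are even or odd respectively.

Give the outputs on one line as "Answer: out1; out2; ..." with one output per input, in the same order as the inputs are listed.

29; 129; -29; -110; -71

Execution, op by op:
  [-5, 11, -41, 47, -28] -> [4, 20, -32, 56, -19] -> 29
  [49, -3, -28, -30, -40, 10, 23, 35, 49, -26] -> [58, 6, -19, -21, -31, 19, 32, 44, 58, -17] -> 129
  [18, -27, -30, -25, -10] -> [27, -18, -21, -16, -1] -> -29
  [-32, -30, -34, 3, -48, -45, 13] -> [-23, -21, -25, 12, -39, -36, 22] -> -110
  [-35, -50, -24, 0, -49, 33] -> [-26, -41, -15, 9, -40, 42] -> -71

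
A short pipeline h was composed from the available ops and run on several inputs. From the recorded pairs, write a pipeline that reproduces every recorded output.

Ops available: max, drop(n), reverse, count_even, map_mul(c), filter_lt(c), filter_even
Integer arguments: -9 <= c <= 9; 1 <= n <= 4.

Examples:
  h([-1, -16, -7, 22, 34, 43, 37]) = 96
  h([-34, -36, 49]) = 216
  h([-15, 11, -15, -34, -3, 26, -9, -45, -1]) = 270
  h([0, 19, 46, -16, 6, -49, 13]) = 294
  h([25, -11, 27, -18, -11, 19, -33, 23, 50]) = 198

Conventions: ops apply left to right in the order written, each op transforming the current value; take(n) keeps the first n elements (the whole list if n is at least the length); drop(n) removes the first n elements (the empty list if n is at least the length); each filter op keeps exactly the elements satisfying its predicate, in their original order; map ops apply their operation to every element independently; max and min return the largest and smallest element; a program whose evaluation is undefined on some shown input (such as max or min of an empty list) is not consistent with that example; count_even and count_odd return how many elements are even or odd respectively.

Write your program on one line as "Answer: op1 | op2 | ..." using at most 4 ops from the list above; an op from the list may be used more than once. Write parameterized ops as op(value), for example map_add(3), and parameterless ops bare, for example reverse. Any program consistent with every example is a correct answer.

reverse | map_mul(-6) | max

Check, running the answer program on each example:
  [-1, -16, -7, 22, 34, 43, 37] -> [37, 43, 34, 22, -7, -16, -1] -> [-222, -258, -204, -132, 42, 96, 6] -> 96
  [-34, -36, 49] -> [49, -36, -34] -> [-294, 216, 204] -> 216
  [-15, 11, -15, -34, -3, 26, -9, -45, -1] -> [-1, -45, -9, 26, -3, -34, -15, 11, -15] -> [6, 270, 54, -156, 18, 204, 90, -66, 90] -> 270
  [0, 19, 46, -16, 6, -49, 13] -> [13, -49, 6, -16, 46, 19, 0] -> [-78, 294, -36, 96, -276, -114, 0] -> 294
  [25, -11, 27, -18, -11, 19, -33, 23, 50] -> [50, 23, -33, 19, -11, -18, 27, -11, 25] -> [-300, -138, 198, -114, 66, 108, -162, 66, -150] -> 198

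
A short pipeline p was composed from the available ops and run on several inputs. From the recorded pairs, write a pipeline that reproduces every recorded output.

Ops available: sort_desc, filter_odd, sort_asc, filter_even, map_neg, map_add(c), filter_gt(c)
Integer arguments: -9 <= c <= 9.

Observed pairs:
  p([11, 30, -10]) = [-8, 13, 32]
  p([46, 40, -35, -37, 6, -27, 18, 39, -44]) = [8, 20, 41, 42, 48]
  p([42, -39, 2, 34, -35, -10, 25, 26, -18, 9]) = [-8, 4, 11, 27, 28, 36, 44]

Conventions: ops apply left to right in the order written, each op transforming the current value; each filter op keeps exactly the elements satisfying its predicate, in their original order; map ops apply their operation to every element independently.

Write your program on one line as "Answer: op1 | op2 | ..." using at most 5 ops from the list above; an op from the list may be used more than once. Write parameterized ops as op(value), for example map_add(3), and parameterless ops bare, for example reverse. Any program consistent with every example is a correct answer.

map_add(4) | filter_gt(-8) | map_add(-2) | sort_asc

Check, running the answer program on each example:
  [11, 30, -10] -> [15, 34, -6] -> [15, 34, -6] -> [13, 32, -8] -> [-8, 13, 32]
  [46, 40, -35, -37, 6, -27, 18, 39, -44] -> [50, 44, -31, -33, 10, -23, 22, 43, -40] -> [50, 44, 10, 22, 43] -> [48, 42, 8, 20, 41] -> [8, 20, 41, 42, 48]
  [42, -39, 2, 34, -35, -10, 25, 26, -18, 9] -> [46, -35, 6, 38, -31, -6, 29, 30, -14, 13] -> [46, 6, 38, -6, 29, 30, 13] -> [44, 4, 36, -8, 27, 28, 11] -> [-8, 4, 11, 27, 28, 36, 44]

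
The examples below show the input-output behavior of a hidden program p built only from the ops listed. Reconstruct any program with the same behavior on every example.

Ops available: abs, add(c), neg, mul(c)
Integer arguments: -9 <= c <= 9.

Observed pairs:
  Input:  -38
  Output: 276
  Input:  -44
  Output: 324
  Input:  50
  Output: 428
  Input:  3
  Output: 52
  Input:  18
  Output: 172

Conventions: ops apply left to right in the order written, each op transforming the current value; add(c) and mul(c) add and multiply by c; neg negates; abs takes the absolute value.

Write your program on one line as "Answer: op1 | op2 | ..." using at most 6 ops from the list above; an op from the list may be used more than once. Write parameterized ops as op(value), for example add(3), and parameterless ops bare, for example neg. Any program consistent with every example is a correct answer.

add(4) | mul(8) | add(-8) | add(4) | abs

Check, running the answer program on each example:
  -38 -> -34 -> -272 -> -280 -> -276 -> 276
  -44 -> -40 -> -320 -> -328 -> -324 -> 324
  50 -> 54 -> 432 -> 424 -> 428 -> 428
  3 -> 7 -> 56 -> 48 -> 52 -> 52
  18 -> 22 -> 176 -> 168 -> 172 -> 172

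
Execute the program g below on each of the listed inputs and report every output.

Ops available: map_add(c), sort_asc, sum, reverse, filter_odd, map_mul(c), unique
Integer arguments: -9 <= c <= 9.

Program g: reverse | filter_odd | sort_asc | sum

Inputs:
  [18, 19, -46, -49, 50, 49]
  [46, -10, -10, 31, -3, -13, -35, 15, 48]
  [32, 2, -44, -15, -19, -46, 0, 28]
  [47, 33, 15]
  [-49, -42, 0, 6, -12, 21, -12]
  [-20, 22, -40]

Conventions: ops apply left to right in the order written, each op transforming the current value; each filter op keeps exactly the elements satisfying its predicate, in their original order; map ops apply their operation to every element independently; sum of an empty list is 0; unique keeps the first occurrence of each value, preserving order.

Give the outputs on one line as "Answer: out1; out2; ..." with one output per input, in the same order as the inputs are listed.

19; -5; -34; 95; -28; 0

Execution, op by op:
  [18, 19, -46, -49, 50, 49] -> [49, 50, -49, -46, 19, 18] -> [49, -49, 19] -> [-49, 19, 49] -> 19
  [46, -10, -10, 31, -3, -13, -35, 15, 48] -> [48, 15, -35, -13, -3, 31, -10, -10, 46] -> [15, -35, -13, -3, 31] -> [-35, -13, -3, 15, 31] -> -5
  [32, 2, -44, -15, -19, -46, 0, 28] -> [28, 0, -46, -19, -15, -44, 2, 32] -> [-19, -15] -> [-19, -15] -> -34
  [47, 33, 15] -> [15, 33, 47] -> [15, 33, 47] -> [15, 33, 47] -> 95
  [-49, -42, 0, 6, -12, 21, -12] -> [-12, 21, -12, 6, 0, -42, -49] -> [21, -49] -> [-49, 21] -> -28
  [-20, 22, -40] -> [-40, 22, -20] -> [] -> [] -> 0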